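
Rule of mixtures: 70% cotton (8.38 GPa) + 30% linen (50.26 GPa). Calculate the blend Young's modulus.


Formula: Blend property = (fraction_A * property_A) + (fraction_B * property_B)
Step 1: Contribution A = 70/100 * 8.38 GPa = 5.866 GPa
Step 2: Contribution B = 30/100 * 50.26 GPa = 15.078 GPa
Step 3: Blend Young's modulus = 5.866 + 15.078 = 20.944 GPa

20.944 GPa


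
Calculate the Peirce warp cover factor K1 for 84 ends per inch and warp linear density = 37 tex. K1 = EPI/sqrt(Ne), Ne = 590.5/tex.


Formula: K1 = EPI / sqrt(Ne), with Ne = 590.5 / tex_warp
Step 1: Ne = 590.5 / 37 = 15.959
Step 2: sqrt(Ne) = sqrt(15.959) = 3.9949
Step 3: K1 = 84 / 3.9949 = 21.0

21.0


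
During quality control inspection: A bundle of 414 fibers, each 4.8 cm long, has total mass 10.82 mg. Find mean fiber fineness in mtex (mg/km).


Formula: fineness (mtex) = mass (mg) / total length (km) = (mass_mg / total_length_m) * 1000
Step 1: Convert fiber length: 4.8 cm = 0.048 m
Step 2: Total fiber length = 414 * 0.048 = 19.872 m
Step 3: Linear density = 10.82 mg / 19.872 m = 0.5445 mg/m
Step 4: fineness = 0.5445 * 1000 = 544.5 mtex

544.5 mtex


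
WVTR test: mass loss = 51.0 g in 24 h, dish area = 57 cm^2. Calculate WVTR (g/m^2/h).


Formula: WVTR = mass_loss / (area * time)
Step 1: Convert area: 57 cm^2 = 0.0057 m^2
Step 2: WVTR = 51.0 g / (0.0057 m^2 * 24 h)
Step 3: WVTR = 51.0 / 0.1368 = 372.8 g/m^2/h

372.8 g/m^2/h


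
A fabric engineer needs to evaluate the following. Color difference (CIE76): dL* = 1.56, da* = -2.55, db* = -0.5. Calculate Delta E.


Formula: Delta E = sqrt(dL*^2 + da*^2 + db*^2)
Step 1: dL*^2 = 1.56^2 = 2.4336
Step 2: da*^2 = (-2.55)^2 = 6.5025
Step 3: db*^2 = (-0.5)^2 = 0.25
Step 4: Sum = 2.4336 + 6.5025 + 0.25 = 9.1861
Step 5: Delta E = sqrt(9.1861) = 3.03

3.03 Delta E


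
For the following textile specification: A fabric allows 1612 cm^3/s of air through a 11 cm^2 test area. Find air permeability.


Formula: Air Permeability = Airflow / Test Area
AP = 1612 cm^3/s / 11 cm^2
AP = 146.5 cm^3/s/cm^2

146.5 cm^3/s/cm^2


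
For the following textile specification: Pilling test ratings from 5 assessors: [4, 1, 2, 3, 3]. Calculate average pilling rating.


Formula: Mean = sum / count
Sum = 4 + 1 + 2 + 3 + 3 = 13
Mean = 13 / 5 = 2.6

2.6


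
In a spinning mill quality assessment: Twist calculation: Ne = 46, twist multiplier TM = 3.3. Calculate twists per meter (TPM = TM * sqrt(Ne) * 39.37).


Formula: TPM = TM * sqrt(Ne) * 39.37
Step 1: sqrt(Ne) = sqrt(46) = 6.7823
Step 2: TM * sqrt(Ne) = 3.3 * 6.7823 = 22.3816
Step 3: TPM = 22.3816 * 39.37 = 881 twists/m

881 twists/m


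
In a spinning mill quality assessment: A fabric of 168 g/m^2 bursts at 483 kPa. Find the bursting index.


Formula: Bursting Index = Bursting Strength / Fabric GSM
BI = 483 kPa / 168 g/m^2
BI = 2.875 kPa/(g/m^2)

2.875 kPa/(g/m^2)


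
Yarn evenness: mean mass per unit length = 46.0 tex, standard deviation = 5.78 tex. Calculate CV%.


Formula: CV% = (standard deviation / mean) * 100
Step 1: Ratio = 5.78 / 46.0 = 0.125652
Step 2: CV% = 0.125652 * 100 = 12.5652% ≈ 12.6%

12.6%


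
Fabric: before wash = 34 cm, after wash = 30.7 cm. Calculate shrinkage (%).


Formula: Shrinkage% = ((L_before - L_after) / L_before) * 100
Step 1: Shrinkage = 34 - 30.7 = 3.3 cm
Step 2: Shrinkage% = (3.3 / 34) * 100
Step 3: Shrinkage% = 0.097059 * 100 = 9.7059% ≈ 9.7%

9.7%


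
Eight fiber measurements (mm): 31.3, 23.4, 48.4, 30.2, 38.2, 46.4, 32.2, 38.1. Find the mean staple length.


Formula: Mean = sum of lengths / count
Sum = 31.3 + 23.4 + 48.4 + 30.2 + 38.2 + 46.4 + 32.2 + 38.1
Sum = 288.2 mm
Mean = 288.2 / 8 = 36.03 mm

36.03 mm


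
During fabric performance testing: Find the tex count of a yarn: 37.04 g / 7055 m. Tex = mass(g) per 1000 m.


Formula: Tex = (mass_g / length_m) * 1000
Substituting: Tex = (37.04 / 7055) * 1000
Intermediate: 37.04 / 7055 = 0.00525018 g/m
Tex = 0.00525018 * 1000 = 5.25 tex

5.25 tex


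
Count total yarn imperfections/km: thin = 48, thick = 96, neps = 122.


Formula: Total = thin places + thick places + neps
Total = 48 + 96 + 122
Total = 266 imperfections/km

266 imperfections/km


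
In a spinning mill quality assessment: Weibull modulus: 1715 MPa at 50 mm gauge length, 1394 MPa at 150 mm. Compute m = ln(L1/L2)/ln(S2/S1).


Formula: m = ln(L1/L2) / ln(S2/S1)
Step 1: ln(L1/L2) = ln(50/150) = -1.09861
Step 2: S2/S1 = 1394/1715 = 0.81283
Step 3: ln(S2/S1) = ln(0.81283) = -0.20723
Step 4: m = -1.09861 / -0.20723 = 5.30

5.30 (Weibull m)


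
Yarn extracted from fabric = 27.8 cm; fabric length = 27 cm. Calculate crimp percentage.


Formula: Crimp% = ((L_yarn - L_fabric) / L_fabric) * 100
Step 1: Extension = 27.8 - 27 = 0.8 cm
Step 2: Crimp% = (0.8 / 27) * 100
Step 3: Crimp% = 0.02963 * 100 = 2.963% ≈ 3.0%

3.0%


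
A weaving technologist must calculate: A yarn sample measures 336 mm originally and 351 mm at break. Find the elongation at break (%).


Formula: Elongation (%) = ((L_break - L0) / L0) * 100
Step 1: Extension = 351 - 336 = 15 mm
Step 2: Elongation = (15 / 336) * 100
Step 3: Elongation = 0.044643 * 100 = 4.4643% ≈ 4.5%

4.5%


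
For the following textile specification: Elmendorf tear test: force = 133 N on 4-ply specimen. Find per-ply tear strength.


Formula: Per-ply strength = Total force / Number of plies
Per-ply = 133 N / 4
Per-ply = 33.25 N

33.25 N


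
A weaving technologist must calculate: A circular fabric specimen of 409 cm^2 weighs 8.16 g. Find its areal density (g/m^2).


Formula: GSM = mass_g / area_m2
Step 1: Convert area: 409 cm^2 = 409 / 10000 = 0.0409 m^2
Step 2: GSM = 8.16 g / 0.0409 m^2 = 199.5 g/m^2

199.5 g/m^2


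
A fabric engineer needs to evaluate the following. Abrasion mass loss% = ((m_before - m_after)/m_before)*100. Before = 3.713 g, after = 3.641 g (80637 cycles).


Formula: Mass loss% = ((m_before - m_after) / m_before) * 100
Step 1: Mass loss = 3.713 - 3.641 = 0.072 g
Step 2: Ratio = 0.072 / 3.713 = 0.0193913
Step 3: Mass loss% = 0.0193913 * 100 = 1.93913% ≈ 1.94%

1.94%


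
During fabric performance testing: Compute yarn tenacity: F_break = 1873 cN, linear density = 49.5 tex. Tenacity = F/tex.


Formula: Tenacity = Breaking force / Linear density
Tenacity = 1873 cN / 49.5 tex
Tenacity = 37.84 cN/tex

37.84 cN/tex


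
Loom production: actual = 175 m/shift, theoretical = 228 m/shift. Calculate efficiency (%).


Formula: Efficiency% = (Actual output / Theoretical output) * 100
Efficiency% = (175 / 228) * 100
Efficiency% = 0.767544 * 100 = 76.7544% ≈ 76.8%

76.8%


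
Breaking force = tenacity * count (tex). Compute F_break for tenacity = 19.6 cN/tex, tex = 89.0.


Formula: Breaking force = Tenacity * Linear density
F = 19.6 cN/tex * 89.0 tex
F = 1744.40 cN

1744.40 cN


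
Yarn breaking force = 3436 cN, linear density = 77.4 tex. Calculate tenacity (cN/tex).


Formula: Tenacity = Breaking force / Linear density
Tenacity = 3436 cN / 77.4 tex
Tenacity = 44.39 cN/tex

44.39 cN/tex


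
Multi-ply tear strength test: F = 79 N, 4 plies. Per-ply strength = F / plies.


Formula: Per-ply strength = Total force / Number of plies
Per-ply = 79 N / 4
Per-ply = 19.75 N

19.75 N


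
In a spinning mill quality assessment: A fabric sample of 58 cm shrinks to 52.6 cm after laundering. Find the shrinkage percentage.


Formula: Shrinkage% = ((L_before - L_after) / L_before) * 100
Step 1: Shrinkage = 58 - 52.6 = 5.4 cm
Step 2: Shrinkage% = (5.4 / 58) * 100
Step 3: Shrinkage% = 0.093103 * 100 = 9.3103% ≈ 9.3%

9.3%


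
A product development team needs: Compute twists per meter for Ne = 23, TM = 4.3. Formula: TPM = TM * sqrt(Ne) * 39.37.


Formula: TPM = TM * sqrt(Ne) * 39.37
Step 1: sqrt(Ne) = sqrt(23) = 4.7958
Step 2: TM * sqrt(Ne) = 4.3 * 4.7958 = 20.6219
Step 3: TPM = 20.6219 * 39.37 = 812 twists/m

812 twists/m


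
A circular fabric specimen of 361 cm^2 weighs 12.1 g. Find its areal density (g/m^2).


Formula: GSM = mass_g / area_m2
Step 1: Convert area: 361 cm^2 = 361 / 10000 = 0.0361 m^2
Step 2: GSM = 12.1 g / 0.0361 m^2 = 335.2 g/m^2

335.2 g/m^2


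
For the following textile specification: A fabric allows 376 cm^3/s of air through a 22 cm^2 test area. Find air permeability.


Formula: Air Permeability = Airflow / Test Area
AP = 376 cm^3/s / 22 cm^2
AP = 17.1 cm^3/s/cm^2

17.1 cm^3/s/cm^2


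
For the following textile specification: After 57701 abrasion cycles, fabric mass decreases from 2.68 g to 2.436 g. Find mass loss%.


Formula: Mass loss% = ((m_before - m_after) / m_before) * 100
Step 1: Mass loss = 2.68 - 2.436 = 0.244 g
Step 2: Ratio = 0.244 / 2.68 = 0.0910448
Step 3: Mass loss% = 0.0910448 * 100 = 9.10448% ≈ 9.10%

9.10%


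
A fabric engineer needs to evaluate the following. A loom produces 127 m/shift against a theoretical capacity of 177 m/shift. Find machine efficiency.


Formula: Efficiency% = (Actual output / Theoretical output) * 100
Efficiency% = (127 / 177) * 100
Efficiency% = 0.717514 * 100 = 71.7514% ≈ 71.8%

71.8%


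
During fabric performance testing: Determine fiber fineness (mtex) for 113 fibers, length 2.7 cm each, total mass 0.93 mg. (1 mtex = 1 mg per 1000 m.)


Formula: fineness (mtex) = mass (mg) / total length (km) = (mass_mg / total_length_m) * 1000
Step 1: Convert fiber length: 2.7 cm = 0.027 m
Step 2: Total fiber length = 113 * 0.027 = 3.051 m
Step 3: Linear density = 0.93 mg / 3.051 m = 0.3048 mg/m
Step 4: fineness = 0.3048 * 1000 = 304.8 mtex

304.8 mtex


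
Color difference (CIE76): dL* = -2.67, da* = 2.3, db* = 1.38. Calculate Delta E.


Formula: Delta E = sqrt(dL*^2 + da*^2 + db*^2)
Step 1: dL*^2 = (-2.67)^2 = 7.1289
Step 2: da*^2 = 2.3^2 = 5.29
Step 3: db*^2 = 1.38^2 = 1.9044
Step 4: Sum = 7.1289 + 5.29 + 1.9044 = 14.3233
Step 5: Delta E = sqrt(14.3233) = 3.78

3.78 Delta E


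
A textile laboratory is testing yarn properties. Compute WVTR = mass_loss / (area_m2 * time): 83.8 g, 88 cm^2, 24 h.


Formula: WVTR = mass_loss / (area * time)
Step 1: Convert area: 88 cm^2 = 0.0088 m^2
Step 2: WVTR = 83.8 g / (0.0088 m^2 * 24 h)
Step 3: WVTR = 83.8 / 0.2112 = 396.8 g/m^2/h

396.8 g/m^2/h


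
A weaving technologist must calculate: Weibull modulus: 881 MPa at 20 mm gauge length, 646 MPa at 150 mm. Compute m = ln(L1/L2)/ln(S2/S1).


Formula: m = ln(L1/L2) / ln(S2/S1)
Step 1: ln(L1/L2) = ln(20/150) = -2.01490
Step 2: S2/S1 = 646/881 = 0.73326
Step 3: ln(S2/S1) = ln(0.73326) = -0.31025
Step 4: m = -2.01490 / -0.31025 = 6.49

6.49 (Weibull m)


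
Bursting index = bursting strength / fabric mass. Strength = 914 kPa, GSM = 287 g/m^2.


Formula: Bursting Index = Bursting Strength / Fabric GSM
BI = 914 kPa / 287 g/m^2
BI = 3.185 kPa/(g/m^2)

3.185 kPa/(g/m^2)


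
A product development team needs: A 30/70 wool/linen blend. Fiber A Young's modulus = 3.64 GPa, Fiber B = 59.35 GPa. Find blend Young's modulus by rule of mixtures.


Formula: Blend property = (fraction_A * property_A) + (fraction_B * property_B)
Step 1: Contribution A = 30/100 * 3.64 GPa = 1.092 GPa
Step 2: Contribution B = 70/100 * 59.35 GPa = 41.545 GPa
Step 3: Blend Young's modulus = 1.092 + 41.545 = 42.637 GPa

42.637 GPa


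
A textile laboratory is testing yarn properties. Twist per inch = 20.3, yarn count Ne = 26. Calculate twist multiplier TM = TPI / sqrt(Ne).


Formula: TM = TPI / sqrt(Ne)
Step 1: sqrt(Ne) = sqrt(26) = 5.099
Step 2: TM = 20.3 / 5.099 = 3.98

3.98 TM


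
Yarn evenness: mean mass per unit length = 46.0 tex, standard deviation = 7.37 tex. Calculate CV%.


Formula: CV% = (standard deviation / mean) * 100
Step 1: Ratio = 7.37 / 46.0 = 0.160217
Step 2: CV% = 0.160217 * 100 = 16.0217% ≈ 16.0%

16.0%


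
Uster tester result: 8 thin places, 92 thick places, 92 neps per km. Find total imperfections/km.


Formula: Total = thin places + thick places + neps
Total = 8 + 92 + 92
Total = 192 imperfections/km

192 imperfections/km


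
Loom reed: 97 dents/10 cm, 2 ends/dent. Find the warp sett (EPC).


Formula: EPC = (dents per 10 cm * ends per dent) / 10
Step 1: Total ends per 10 cm = 97 * 2 = 194
Step 2: EPC = 194 / 10 = 19.4 ends/cm

19.4 ends/cm


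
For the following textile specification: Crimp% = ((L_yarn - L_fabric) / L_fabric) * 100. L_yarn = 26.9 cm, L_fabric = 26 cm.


Formula: Crimp% = ((L_yarn - L_fabric) / L_fabric) * 100
Step 1: Extension = 26.9 - 26 = 0.9 cm
Step 2: Crimp% = (0.9 / 26) * 100
Step 3: Crimp% = 0.034615 * 100 = 3.4615% ≈ 3.5%

3.5%


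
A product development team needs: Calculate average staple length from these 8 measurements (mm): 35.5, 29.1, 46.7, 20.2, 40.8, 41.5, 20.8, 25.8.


Formula: Mean = sum of lengths / count
Sum = 35.5 + 29.1 + 46.7 + 20.2 + 40.8 + 41.5 + 20.8 + 25.8
Sum = 260.4 mm
Mean = 260.4 / 8 = 32.55 mm

32.55 mm


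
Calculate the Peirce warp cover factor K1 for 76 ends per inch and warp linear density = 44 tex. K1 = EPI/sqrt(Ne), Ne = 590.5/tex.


Formula: K1 = EPI / sqrt(Ne), with Ne = 590.5 / tex_warp
Step 1: Ne = 590.5 / 44 = 13.42
Step 2: sqrt(Ne) = sqrt(13.42) = 3.6633
Step 3: K1 = 76 / 3.6633 = 20.7

20.7


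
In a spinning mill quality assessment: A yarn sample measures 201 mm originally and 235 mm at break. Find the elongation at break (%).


Formula: Elongation (%) = ((L_break - L0) / L0) * 100
Step 1: Extension = 235 - 201 = 34 mm
Step 2: Elongation = (34 / 201) * 100
Step 3: Elongation = 0.169154 * 100 = 16.9154% ≈ 16.9%

16.9%


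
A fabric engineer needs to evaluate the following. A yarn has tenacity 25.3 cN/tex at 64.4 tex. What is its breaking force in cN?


Formula: Breaking force = Tenacity * Linear density
F = 25.3 cN/tex * 64.4 tex
F = 1629.32 cN

1629.32 cN


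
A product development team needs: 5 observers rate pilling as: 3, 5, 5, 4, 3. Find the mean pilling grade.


Formula: Mean = sum / count
Sum = 3 + 5 + 5 + 4 + 3 = 20
Mean = 20 / 5 = 4.0

4.0


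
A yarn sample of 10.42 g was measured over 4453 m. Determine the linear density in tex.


Formula: Tex = (mass_g / length_m) * 1000
Substituting: Tex = (10.42 / 4453) * 1000
Intermediate: 10.42 / 4453 = 0.00234 g/m
Tex = 0.00234 * 1000 = 2.34 tex

2.34 tex


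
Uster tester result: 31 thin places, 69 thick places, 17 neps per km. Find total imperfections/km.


Formula: Total = thin places + thick places + neps
Total = 31 + 69 + 17
Total = 117 imperfections/km

117 imperfections/km


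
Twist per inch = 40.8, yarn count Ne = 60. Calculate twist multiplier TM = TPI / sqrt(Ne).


Formula: TM = TPI / sqrt(Ne)
Step 1: sqrt(Ne) = sqrt(60) = 7.746
Step 2: TM = 40.8 / 7.746 = 5.27

5.27 TM


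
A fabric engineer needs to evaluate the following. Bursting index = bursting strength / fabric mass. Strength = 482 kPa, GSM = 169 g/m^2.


Formula: Bursting Index = Bursting Strength / Fabric GSM
BI = 482 kPa / 169 g/m^2
BI = 2.852 kPa/(g/m^2)

2.852 kPa/(g/m^2)


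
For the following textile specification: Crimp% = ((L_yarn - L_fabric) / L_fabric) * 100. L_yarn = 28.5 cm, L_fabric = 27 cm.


Formula: Crimp% = ((L_yarn - L_fabric) / L_fabric) * 100
Step 1: Extension = 28.5 - 27 = 1.5 cm
Step 2: Crimp% = (1.5 / 27) * 100
Step 3: Crimp% = 0.055556 * 100 = 5.5556% ≈ 5.6%

5.6%


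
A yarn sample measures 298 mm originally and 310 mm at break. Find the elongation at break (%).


Formula: Elongation (%) = ((L_break - L0) / L0) * 100
Step 1: Extension = 310 - 298 = 12 mm
Step 2: Elongation = (12 / 298) * 100
Step 3: Elongation = 0.040268 * 100 = 4.0268% ≈ 4.0%

4.0%


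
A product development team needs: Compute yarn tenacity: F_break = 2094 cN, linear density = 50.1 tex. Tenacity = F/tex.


Formula: Tenacity = Breaking force / Linear density
Tenacity = 2094 cN / 50.1 tex
Tenacity = 41.80 cN/tex

41.80 cN/tex


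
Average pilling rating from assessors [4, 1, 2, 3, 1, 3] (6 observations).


Formula: Mean = sum / count
Sum = 4 + 1 + 2 + 3 + 1 + 3 = 14
Mean = 14 / 6 = 2.3

2.3


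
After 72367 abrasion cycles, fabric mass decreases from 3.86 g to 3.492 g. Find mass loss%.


Formula: Mass loss% = ((m_before - m_after) / m_before) * 100
Step 1: Mass loss = 3.86 - 3.492 = 0.368 g
Step 2: Ratio = 0.368 / 3.86 = 0.0953368
Step 3: Mass loss% = 0.0953368 * 100 = 9.53368% ≈ 9.53%

9.53%


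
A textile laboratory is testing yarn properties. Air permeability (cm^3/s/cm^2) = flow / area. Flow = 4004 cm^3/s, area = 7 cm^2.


Formula: Air Permeability = Airflow / Test Area
AP = 4004 cm^3/s / 7 cm^2
AP = 572.0 cm^3/s/cm^2

572.0 cm^3/s/cm^2


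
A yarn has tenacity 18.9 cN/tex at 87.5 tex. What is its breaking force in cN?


Formula: Breaking force = Tenacity * Linear density
F = 18.9 cN/tex * 87.5 tex
F = 1653.75 cN

1653.75 cN


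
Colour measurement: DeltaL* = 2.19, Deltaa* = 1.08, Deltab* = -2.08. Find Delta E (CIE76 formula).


Formula: Delta E = sqrt(dL*^2 + da*^2 + db*^2)
Step 1: dL*^2 = 2.19^2 = 4.7961
Step 2: da*^2 = 1.08^2 = 1.1664
Step 3: db*^2 = (-2.08)^2 = 4.3264
Step 4: Sum = 4.7961 + 1.1664 + 4.3264 = 10.2889
Step 5: Delta E = sqrt(10.2889) = 3.21

3.21 Delta E


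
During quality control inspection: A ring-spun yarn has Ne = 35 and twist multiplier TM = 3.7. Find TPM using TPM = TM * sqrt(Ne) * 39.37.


Formula: TPM = TM * sqrt(Ne) * 39.37
Step 1: sqrt(Ne) = sqrt(35) = 5.9161
Step 2: TM * sqrt(Ne) = 3.7 * 5.9161 = 21.8896
Step 3: TPM = 21.8896 * 39.37 = 862 twists/m

862 twists/m


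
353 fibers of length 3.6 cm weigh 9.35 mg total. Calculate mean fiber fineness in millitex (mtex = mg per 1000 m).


Formula: fineness (mtex) = mass (mg) / total length (km) = (mass_mg / total_length_m) * 1000
Step 1: Convert fiber length: 3.6 cm = 0.036 m
Step 2: Total fiber length = 353 * 0.036 = 12.708 m
Step 3: Linear density = 9.35 mg / 12.708 m = 0.7358 mg/m
Step 4: fineness = 0.7358 * 1000 = 735.8 mtex

735.8 mtex


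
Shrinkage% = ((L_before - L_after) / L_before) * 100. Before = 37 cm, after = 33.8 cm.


Formula: Shrinkage% = ((L_before - L_after) / L_before) * 100
Step 1: Shrinkage = 37 - 33.8 = 3.2 cm
Step 2: Shrinkage% = (3.2 / 37) * 100
Step 3: Shrinkage% = 0.086486 * 100 = 8.6486% ≈ 8.6%

8.6%


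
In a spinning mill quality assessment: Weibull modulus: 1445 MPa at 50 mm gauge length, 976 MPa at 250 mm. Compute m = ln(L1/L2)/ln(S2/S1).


Formula: m = ln(L1/L2) / ln(S2/S1)
Step 1: ln(L1/L2) = ln(50/250) = -1.60944
Step 2: S2/S1 = 976/1445 = 0.67543
Step 3: ln(S2/S1) = ln(0.67543) = -0.39241
Step 4: m = -1.60944 / -0.39241 = 4.10

4.10 (Weibull m)


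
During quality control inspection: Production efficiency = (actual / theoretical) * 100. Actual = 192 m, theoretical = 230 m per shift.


Formula: Efficiency% = (Actual output / Theoretical output) * 100
Efficiency% = (192 / 230) * 100
Efficiency% = 0.834783 * 100 = 83.4783% ≈ 83.5%

83.5%


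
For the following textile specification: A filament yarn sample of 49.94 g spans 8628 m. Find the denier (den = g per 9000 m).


Formula: den = (mass_g / length_m) * 9000
Substituting: den = (49.94 / 8628) * 9000
Intermediate: 49.94 / 8628 = 0.00578813 g/m
den = 0.00578813 * 9000 = 52.1 denier

52.1 denier


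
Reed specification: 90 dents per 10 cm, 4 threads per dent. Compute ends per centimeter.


Formula: EPC = (dents per 10 cm * ends per dent) / 10
Step 1: Total ends per 10 cm = 90 * 4 = 360
Step 2: EPC = 360 / 10 = 36.0 ends/cm

36.0 ends/cm


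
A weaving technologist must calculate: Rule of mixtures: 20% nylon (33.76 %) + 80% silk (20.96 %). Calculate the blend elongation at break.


Formula: Blend property = (fraction_A * property_A) + (fraction_B * property_B)
Step 1: Contribution A = 20/100 * 33.76 % = 6.752 %
Step 2: Contribution B = 80/100 * 20.96 % = 16.768 %
Step 3: Blend elongation at break = 6.752 + 16.768 = 23.52 %

23.52 %


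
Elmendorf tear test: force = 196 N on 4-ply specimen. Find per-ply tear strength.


Formula: Per-ply strength = Total force / Number of plies
Per-ply = 196 N / 4
Per-ply = 49 N

49 N


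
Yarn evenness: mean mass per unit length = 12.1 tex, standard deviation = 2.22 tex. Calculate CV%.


Formula: CV% = (standard deviation / mean) * 100
Step 1: Ratio = 2.22 / 12.1 = 0.183471
Step 2: CV% = 0.183471 * 100 = 18.3471% ≈ 18.3%

18.3%


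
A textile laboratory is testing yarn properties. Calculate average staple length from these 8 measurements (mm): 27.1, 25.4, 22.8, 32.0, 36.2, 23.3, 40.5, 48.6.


Formula: Mean = sum of lengths / count
Sum = 27.1 + 25.4 + 22.8 + 32.0 + 36.2 + 23.3 + 40.5 + 48.6
Sum = 255.9 mm
Mean = 255.9 / 8 = 31.99 mm

31.99 mm


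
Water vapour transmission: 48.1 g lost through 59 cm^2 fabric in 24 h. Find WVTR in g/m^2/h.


Formula: WVTR = mass_loss / (area * time)
Step 1: Convert area: 59 cm^2 = 0.0059 m^2
Step 2: WVTR = 48.1 g / (0.0059 m^2 * 24 h)
Step 3: WVTR = 48.1 / 0.1416 = 339.7 g/m^2/h

339.7 g/m^2/h


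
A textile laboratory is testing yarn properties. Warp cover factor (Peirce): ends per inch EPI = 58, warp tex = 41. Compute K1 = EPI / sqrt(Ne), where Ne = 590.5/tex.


Formula: K1 = EPI / sqrt(Ne), with Ne = 590.5 / tex_warp
Step 1: Ne = 590.5 / 41 = 14.402
Step 2: sqrt(Ne) = sqrt(14.402) = 3.795
Step 3: K1 = 58 / 3.795 = 15.3

15.3


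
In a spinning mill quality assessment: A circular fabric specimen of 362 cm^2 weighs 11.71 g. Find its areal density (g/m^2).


Formula: GSM = mass_g / area_m2
Step 1: Convert area: 362 cm^2 = 362 / 10000 = 0.0362 m^2
Step 2: GSM = 11.71 g / 0.0362 m^2 = 323.5 g/m^2

323.5 g/m^2


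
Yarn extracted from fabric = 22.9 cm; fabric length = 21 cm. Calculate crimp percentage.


Formula: Crimp% = ((L_yarn - L_fabric) / L_fabric) * 100
Step 1: Extension = 22.9 - 21 = 1.9 cm
Step 2: Crimp% = (1.9 / 21) * 100
Step 3: Crimp% = 0.090476 * 100 = 9.0476% ≈ 9.0%

9.0%


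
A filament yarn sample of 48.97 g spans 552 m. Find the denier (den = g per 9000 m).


Formula: den = (mass_g / length_m) * 9000
Substituting: den = (48.97 / 552) * 9000
Intermediate: 48.97 / 552 = 0.08871377 g/m
den = 0.08871377 * 9000 = 798.4 denier

798.4 denier


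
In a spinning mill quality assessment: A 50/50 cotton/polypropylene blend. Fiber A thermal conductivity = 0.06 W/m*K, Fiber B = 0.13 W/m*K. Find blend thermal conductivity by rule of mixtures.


Formula: Blend property = (fraction_A * property_A) + (fraction_B * property_B)
Step 1: Contribution A = 50/100 * 0.06 W/m*K = 0.03 W/m*K
Step 2: Contribution B = 50/100 * 0.13 W/m*K = 0.065 W/m*K
Step 3: Blend thermal conductivity = 0.03 + 0.065 = 0.095 W/m*K

0.095 W/m*K


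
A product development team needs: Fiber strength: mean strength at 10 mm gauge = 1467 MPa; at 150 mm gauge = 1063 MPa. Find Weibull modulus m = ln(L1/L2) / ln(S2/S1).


Formula: m = ln(L1/L2) / ln(S2/S1)
Step 1: ln(L1/L2) = ln(10/150) = -2.70805
Step 2: S2/S1 = 1063/1467 = 0.72461
Step 3: ln(S2/S1) = ln(0.72461) = -0.32212
Step 4: m = -2.70805 / -0.32212 = 8.41

8.41 (Weibull m)


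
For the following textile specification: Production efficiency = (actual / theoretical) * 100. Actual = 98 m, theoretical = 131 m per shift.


Formula: Efficiency% = (Actual output / Theoretical output) * 100
Efficiency% = (98 / 131) * 100
Efficiency% = 0.748092 * 100 = 74.8092% ≈ 74.8%

74.8%


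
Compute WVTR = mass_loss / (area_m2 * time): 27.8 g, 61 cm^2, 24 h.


Formula: WVTR = mass_loss / (area * time)
Step 1: Convert area: 61 cm^2 = 0.0061 m^2
Step 2: WVTR = 27.8 g / (0.0061 m^2 * 24 h)
Step 3: WVTR = 27.8 / 0.1464 = 189.9 g/m^2/h

189.9 g/m^2/h


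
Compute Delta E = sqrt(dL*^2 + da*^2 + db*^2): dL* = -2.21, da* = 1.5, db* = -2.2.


Formula: Delta E = sqrt(dL*^2 + da*^2 + db*^2)
Step 1: dL*^2 = (-2.21)^2 = 4.8841
Step 2: da*^2 = 1.5^2 = 2.25
Step 3: db*^2 = (-2.2)^2 = 4.84
Step 4: Sum = 4.8841 + 2.25 + 4.84 = 11.9741
Step 5: Delta E = sqrt(11.9741) = 3.46

3.46 Delta E


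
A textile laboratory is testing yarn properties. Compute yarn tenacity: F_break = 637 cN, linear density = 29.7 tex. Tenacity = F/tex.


Formula: Tenacity = Breaking force / Linear density
Tenacity = 637 cN / 29.7 tex
Tenacity = 21.45 cN/tex

21.45 cN/tex


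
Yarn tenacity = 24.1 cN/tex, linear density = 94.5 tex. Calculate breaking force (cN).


Formula: Breaking force = Tenacity * Linear density
F = 24.1 cN/tex * 94.5 tex
F = 2277.45 cN

2277.45 cN


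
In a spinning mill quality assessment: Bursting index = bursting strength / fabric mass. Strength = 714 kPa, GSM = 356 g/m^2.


Formula: Bursting Index = Bursting Strength / Fabric GSM
BI = 714 kPa / 356 g/m^2
BI = 2.006 kPa/(g/m^2)

2.006 kPa/(g/m^2)


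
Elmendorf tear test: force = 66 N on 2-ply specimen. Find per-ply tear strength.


Formula: Per-ply strength = Total force / Number of plies
Per-ply = 66 N / 2
Per-ply = 33 N

33 N


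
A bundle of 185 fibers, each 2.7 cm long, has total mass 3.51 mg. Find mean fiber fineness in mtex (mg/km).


Formula: fineness (mtex) = mass (mg) / total length (km) = (mass_mg / total_length_m) * 1000
Step 1: Convert fiber length: 2.7 cm = 0.027 m
Step 2: Total fiber length = 185 * 0.027 = 4.995 m
Step 3: Linear density = 3.51 mg / 4.995 m = 0.7027 mg/m
Step 4: fineness = 0.7027 * 1000 = 702.7 mtex

702.7 mtex


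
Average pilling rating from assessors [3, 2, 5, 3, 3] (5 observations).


Formula: Mean = sum / count
Sum = 3 + 2 + 5 + 3 + 3 = 16
Mean = 16 / 5 = 3.2

3.2


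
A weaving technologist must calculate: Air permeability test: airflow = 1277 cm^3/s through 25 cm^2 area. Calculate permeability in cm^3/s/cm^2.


Formula: Air Permeability = Airflow / Test Area
AP = 1277 cm^3/s / 25 cm^2
AP = 51.1 cm^3/s/cm^2

51.1 cm^3/s/cm^2


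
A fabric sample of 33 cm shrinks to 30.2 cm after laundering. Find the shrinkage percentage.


Formula: Shrinkage% = ((L_before - L_after) / L_before) * 100
Step 1: Shrinkage = 33 - 30.2 = 2.8 cm
Step 2: Shrinkage% = (2.8 / 33) * 100
Step 3: Shrinkage% = 0.084848 * 100 = 8.4848% ≈ 8.5%

8.5%


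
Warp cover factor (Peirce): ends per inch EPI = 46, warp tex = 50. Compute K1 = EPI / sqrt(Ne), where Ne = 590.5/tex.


Formula: K1 = EPI / sqrt(Ne), with Ne = 590.5 / tex_warp
Step 1: Ne = 590.5 / 50 = 11.81
Step 2: sqrt(Ne) = sqrt(11.81) = 3.4366
Step 3: K1 = 46 / 3.4366 = 13.4

13.4


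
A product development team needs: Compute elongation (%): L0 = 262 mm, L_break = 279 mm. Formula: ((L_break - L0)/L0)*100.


Formula: Elongation (%) = ((L_break - L0) / L0) * 100
Step 1: Extension = 279 - 262 = 17 mm
Step 2: Elongation = (17 / 262) * 100
Step 3: Elongation = 0.064885 * 100 = 6.4885% ≈ 6.5%

6.5%


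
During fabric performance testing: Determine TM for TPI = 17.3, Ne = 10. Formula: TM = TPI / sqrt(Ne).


Formula: TM = TPI / sqrt(Ne)
Step 1: sqrt(Ne) = sqrt(10) = 3.1623
Step 2: TM = 17.3 / 3.1623 = 5.47

5.47 TM


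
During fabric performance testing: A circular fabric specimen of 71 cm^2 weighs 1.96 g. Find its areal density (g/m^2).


Formula: GSM = mass_g / area_m2
Step 1: Convert area: 71 cm^2 = 71 / 10000 = 0.0071 m^2
Step 2: GSM = 1.96 g / 0.0071 m^2 = 276.1 g/m^2

276.1 g/m^2


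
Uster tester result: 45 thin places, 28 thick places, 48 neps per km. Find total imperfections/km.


Formula: Total = thin places + thick places + neps
Total = 45 + 28 + 48
Total = 121 imperfections/km

121 imperfections/km


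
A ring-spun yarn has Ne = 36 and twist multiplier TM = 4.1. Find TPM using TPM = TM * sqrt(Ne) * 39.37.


Formula: TPM = TM * sqrt(Ne) * 39.37
Step 1: sqrt(Ne) = sqrt(36) = 6
Step 2: TM * sqrt(Ne) = 4.1 * 6 = 24.6
Step 3: TPM = 24.6 * 39.37 = 969 twists/m

969 twists/m


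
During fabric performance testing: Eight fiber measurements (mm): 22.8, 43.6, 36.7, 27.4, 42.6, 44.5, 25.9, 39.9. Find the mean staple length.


Formula: Mean = sum of lengths / count
Sum = 22.8 + 43.6 + 36.7 + 27.4 + 42.6 + 44.5 + 25.9 + 39.9
Sum = 283.4 mm
Mean = 283.4 / 8 = 35.43 mm

35.43 mm


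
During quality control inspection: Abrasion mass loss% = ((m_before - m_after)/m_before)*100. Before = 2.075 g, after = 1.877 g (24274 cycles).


Formula: Mass loss% = ((m_before - m_after) / m_before) * 100
Step 1: Mass loss = 2.075 - 1.877 = 0.198 g
Step 2: Ratio = 0.198 / 2.075 = 0.0954217
Step 3: Mass loss% = 0.0954217 * 100 = 9.54217% ≈ 9.54%

9.54%


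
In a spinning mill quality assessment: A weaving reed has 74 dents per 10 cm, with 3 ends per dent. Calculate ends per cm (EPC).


Formula: EPC = (dents per 10 cm * ends per dent) / 10
Step 1: Total ends per 10 cm = 74 * 3 = 222
Step 2: EPC = 222 / 10 = 22.2 ends/cm

22.2 ends/cm


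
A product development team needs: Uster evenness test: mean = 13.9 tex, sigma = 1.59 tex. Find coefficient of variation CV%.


Formula: CV% = (standard deviation / mean) * 100
Step 1: Ratio = 1.59 / 13.9 = 0.114388
Step 2: CV% = 0.114388 * 100 = 11.4388% ≈ 11.4%

11.4%


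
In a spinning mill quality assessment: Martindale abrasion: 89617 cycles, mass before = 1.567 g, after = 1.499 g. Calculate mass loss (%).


Formula: Mass loss% = ((m_before - m_after) / m_before) * 100
Step 1: Mass loss = 1.567 - 1.499 = 0.068 g
Step 2: Ratio = 0.068 / 1.567 = 0.043395
Step 3: Mass loss% = 0.043395 * 100 = 4.3395% ≈ 4.34%

4.34%


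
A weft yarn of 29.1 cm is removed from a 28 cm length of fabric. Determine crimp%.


Formula: Crimp% = ((L_yarn - L_fabric) / L_fabric) * 100
Step 1: Extension = 29.1 - 28 = 1.1 cm
Step 2: Crimp% = (1.1 / 28) * 100
Step 3: Crimp% = 0.039286 * 100 = 3.9286% ≈ 3.9%

3.9%


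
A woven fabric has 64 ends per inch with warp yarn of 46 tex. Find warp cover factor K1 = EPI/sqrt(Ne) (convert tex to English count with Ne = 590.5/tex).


Formula: K1 = EPI / sqrt(Ne), with Ne = 590.5 / tex_warp
Step 1: Ne = 590.5 / 46 = 12.837
Step 2: sqrt(Ne) = sqrt(12.837) = 3.5829
Step 3: K1 = 64 / 3.5829 = 17.9

17.9


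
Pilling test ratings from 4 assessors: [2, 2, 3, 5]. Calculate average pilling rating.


Formula: Mean = sum / count
Sum = 2 + 2 + 3 + 5 = 12
Mean = 12 / 4 = 3.0

3.0


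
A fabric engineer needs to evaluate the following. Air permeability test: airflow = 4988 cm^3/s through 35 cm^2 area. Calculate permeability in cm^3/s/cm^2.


Formula: Air Permeability = Airflow / Test Area
AP = 4988 cm^3/s / 35 cm^2
AP = 142.5 cm^3/s/cm^2

142.5 cm^3/s/cm^2


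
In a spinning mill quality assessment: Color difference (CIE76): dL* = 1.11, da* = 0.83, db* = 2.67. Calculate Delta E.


Formula: Delta E = sqrt(dL*^2 + da*^2 + db*^2)
Step 1: dL*^2 = 1.11^2 = 1.2321
Step 2: da*^2 = 0.83^2 = 0.6889
Step 3: db*^2 = 2.67^2 = 7.1289
Step 4: Sum = 1.2321 + 0.6889 + 7.1289 = 9.0499
Step 5: Delta E = sqrt(9.0499) = 3.01

3.01 Delta E


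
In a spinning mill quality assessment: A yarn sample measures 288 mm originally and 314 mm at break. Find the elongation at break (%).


Formula: Elongation (%) = ((L_break - L0) / L0) * 100
Step 1: Extension = 314 - 288 = 26 mm
Step 2: Elongation = (26 / 288) * 100
Step 3: Elongation = 0.090278 * 100 = 9.0278% ≈ 9.0%

9.0%


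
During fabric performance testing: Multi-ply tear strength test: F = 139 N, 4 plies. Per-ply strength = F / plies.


Formula: Per-ply strength = Total force / Number of plies
Per-ply = 139 N / 4
Per-ply = 34.75 N

34.75 N


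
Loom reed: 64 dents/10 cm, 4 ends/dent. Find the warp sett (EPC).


Formula: EPC = (dents per 10 cm * ends per dent) / 10
Step 1: Total ends per 10 cm = 64 * 4 = 256
Step 2: EPC = 256 / 10 = 25.6 ends/cm

25.6 ends/cm


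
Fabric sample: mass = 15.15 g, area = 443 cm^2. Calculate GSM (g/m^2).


Formula: GSM = mass_g / area_m2
Step 1: Convert area: 443 cm^2 = 443 / 10000 = 0.0443 m^2
Step 2: GSM = 15.15 g / 0.0443 m^2 = 342.0 g/m^2

342.0 g/m^2


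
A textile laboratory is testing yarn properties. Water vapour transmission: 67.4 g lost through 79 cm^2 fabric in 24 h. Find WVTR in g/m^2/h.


Formula: WVTR = mass_loss / (area * time)
Step 1: Convert area: 79 cm^2 = 0.0079 m^2
Step 2: WVTR = 67.4 g / (0.0079 m^2 * 24 h)
Step 3: WVTR = 67.4 / 0.1896 = 355.5 g/m^2/h

355.5 g/m^2/h


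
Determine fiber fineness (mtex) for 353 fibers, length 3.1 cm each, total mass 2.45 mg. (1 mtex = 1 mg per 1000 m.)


Formula: fineness (mtex) = mass (mg) / total length (km) = (mass_mg / total_length_m) * 1000
Step 1: Convert fiber length: 3.1 cm = 0.031 m
Step 2: Total fiber length = 353 * 0.031 = 10.943 m
Step 3: Linear density = 2.45 mg / 10.943 m = 0.2239 mg/m
Step 4: fineness = 0.2239 * 1000 = 223.9 mtex

223.9 mtex


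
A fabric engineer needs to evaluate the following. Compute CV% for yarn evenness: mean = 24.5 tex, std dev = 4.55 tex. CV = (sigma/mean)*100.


Formula: CV% = (standard deviation / mean) * 100
Step 1: Ratio = 4.55 / 24.5 = 0.185714
Step 2: CV% = 0.185714 * 100 = 18.5714% ≈ 18.6%

18.6%


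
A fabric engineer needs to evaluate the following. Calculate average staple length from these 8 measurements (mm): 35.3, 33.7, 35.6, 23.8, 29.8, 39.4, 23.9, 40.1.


Formula: Mean = sum of lengths / count
Sum = 35.3 + 33.7 + 35.6 + 23.8 + 29.8 + 39.4 + 23.9 + 40.1
Sum = 261.6 mm
Mean = 261.6 / 8 = 32.70 mm

32.70 mm


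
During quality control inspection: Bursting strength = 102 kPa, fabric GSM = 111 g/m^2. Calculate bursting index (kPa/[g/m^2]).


Formula: Bursting Index = Bursting Strength / Fabric GSM
BI = 102 kPa / 111 g/m^2
BI = 0.919 kPa/(g/m^2)

0.919 kPa/(g/m^2)


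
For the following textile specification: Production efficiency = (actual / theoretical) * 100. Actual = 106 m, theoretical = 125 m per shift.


Formula: Efficiency% = (Actual output / Theoretical output) * 100
Efficiency% = (106 / 125) * 100
Efficiency% = 0.848 * 100 = 84.8%

84.8%


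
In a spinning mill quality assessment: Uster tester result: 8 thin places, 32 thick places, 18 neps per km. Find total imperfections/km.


Formula: Total = thin places + thick places + neps
Total = 8 + 32 + 18
Total = 58 imperfections/km

58 imperfections/km


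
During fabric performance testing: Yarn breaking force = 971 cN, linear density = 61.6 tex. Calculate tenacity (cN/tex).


Formula: Tenacity = Breaking force / Linear density
Tenacity = 971 cN / 61.6 tex
Tenacity = 15.76 cN/tex

15.76 cN/tex


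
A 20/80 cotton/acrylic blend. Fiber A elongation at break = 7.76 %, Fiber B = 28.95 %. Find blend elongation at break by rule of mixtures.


Formula: Blend property = (fraction_A * property_A) + (fraction_B * property_B)
Step 1: Contribution A = 20/100 * 7.76 % = 1.552 %
Step 2: Contribution B = 80/100 * 28.95 % = 23.16 %
Step 3: Blend elongation at break = 1.552 + 23.16 = 24.712 %

24.712 %


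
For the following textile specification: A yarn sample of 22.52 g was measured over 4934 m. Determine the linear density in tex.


Formula: Tex = (mass_g / length_m) * 1000
Substituting: Tex = (22.52 / 4934) * 1000
Intermediate: 22.52 / 4934 = 0.00456425 g/m
Tex = 0.00456425 * 1000 = 4.56 tex

4.56 tex


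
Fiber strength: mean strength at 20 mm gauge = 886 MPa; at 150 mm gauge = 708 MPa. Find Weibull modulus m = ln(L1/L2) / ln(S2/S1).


Formula: m = ln(L1/L2) / ln(S2/S1)
Step 1: ln(L1/L2) = ln(20/150) = -2.01490
Step 2: S2/S1 = 708/886 = 0.7991
Step 3: ln(S2/S1) = ln(0.7991) = -0.22427
Step 4: m = -2.01490 / -0.22427 = 8.98

8.98 (Weibull m)


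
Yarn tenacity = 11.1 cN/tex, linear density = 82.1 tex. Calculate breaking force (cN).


Formula: Breaking force = Tenacity * Linear density
F = 11.1 cN/tex * 82.1 tex
F = 911.31 cN

911.31 cN


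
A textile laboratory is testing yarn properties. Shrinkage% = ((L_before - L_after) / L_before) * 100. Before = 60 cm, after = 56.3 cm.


Formula: Shrinkage% = ((L_before - L_after) / L_before) * 100
Step 1: Shrinkage = 60 - 56.3 = 3.7 cm
Step 2: Shrinkage% = (3.7 / 60) * 100
Step 3: Shrinkage% = 0.061667 * 100 = 6.1667% ≈ 6.2%

6.2%


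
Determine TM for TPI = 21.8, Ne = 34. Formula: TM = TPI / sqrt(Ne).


Formula: TM = TPI / sqrt(Ne)
Step 1: sqrt(Ne) = sqrt(34) = 5.831
Step 2: TM = 21.8 / 5.831 = 3.74

3.74 TM


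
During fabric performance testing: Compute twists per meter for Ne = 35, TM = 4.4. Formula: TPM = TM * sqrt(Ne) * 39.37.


Formula: TPM = TM * sqrt(Ne) * 39.37
Step 1: sqrt(Ne) = sqrt(35) = 5.9161
Step 2: TM * sqrt(Ne) = 4.4 * 5.9161 = 26.0308
Step 3: TPM = 26.0308 * 39.37 = 1025 twists/m

1025 twists/m


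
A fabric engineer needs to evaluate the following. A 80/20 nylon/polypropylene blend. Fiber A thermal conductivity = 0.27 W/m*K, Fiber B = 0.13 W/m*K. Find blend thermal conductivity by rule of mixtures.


Formula: Blend property = (fraction_A * property_A) + (fraction_B * property_B)
Step 1: Contribution A = 80/100 * 0.27 W/m*K = 0.216 W/m*K
Step 2: Contribution B = 20/100 * 0.13 W/m*K = 0.026 W/m*K
Step 3: Blend thermal conductivity = 0.216 + 0.026 = 0.242 W/m*K

0.242 W/m*K


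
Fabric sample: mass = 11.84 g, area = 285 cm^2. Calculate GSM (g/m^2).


Formula: GSM = mass_g / area_m2
Step 1: Convert area: 285 cm^2 = 285 / 10000 = 0.0285 m^2
Step 2: GSM = 11.84 g / 0.0285 m^2 = 415.4 g/m^2

415.4 g/m^2


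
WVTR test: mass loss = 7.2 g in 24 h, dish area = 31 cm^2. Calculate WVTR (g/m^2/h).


Formula: WVTR = mass_loss / (area * time)
Step 1: Convert area: 31 cm^2 = 0.0031 m^2
Step 2: WVTR = 7.2 g / (0.0031 m^2 * 24 h)
Step 3: WVTR = 7.2 / 0.0744 = 96.8 g/m^2/h

96.8 g/m^2/h


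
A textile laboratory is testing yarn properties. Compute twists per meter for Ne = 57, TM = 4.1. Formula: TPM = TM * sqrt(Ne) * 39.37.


Formula: TPM = TM * sqrt(Ne) * 39.37
Step 1: sqrt(Ne) = sqrt(57) = 7.5498
Step 2: TM * sqrt(Ne) = 4.1 * 7.5498 = 30.9542
Step 3: TPM = 30.9542 * 39.37 = 1219 twists/m

1219 twists/m


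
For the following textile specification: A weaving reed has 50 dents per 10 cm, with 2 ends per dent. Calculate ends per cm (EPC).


Formula: EPC = (dents per 10 cm * ends per dent) / 10
Step 1: Total ends per 10 cm = 50 * 2 = 100
Step 2: EPC = 100 / 10 = 10.0 ends/cm

10.0 ends/cm


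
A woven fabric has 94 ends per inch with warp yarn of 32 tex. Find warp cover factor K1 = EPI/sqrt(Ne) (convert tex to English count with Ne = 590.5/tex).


Formula: K1 = EPI / sqrt(Ne), with Ne = 590.5 / tex_warp
Step 1: Ne = 590.5 / 32 = 18.453
Step 2: sqrt(Ne) = sqrt(18.453) = 4.2957
Step 3: K1 = 94 / 4.2957 = 21.9

21.9


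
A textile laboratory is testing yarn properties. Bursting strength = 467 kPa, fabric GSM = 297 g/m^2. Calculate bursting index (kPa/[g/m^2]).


Formula: Bursting Index = Bursting Strength / Fabric GSM
BI = 467 kPa / 297 g/m^2
BI = 1.572 kPa/(g/m^2)

1.572 kPa/(g/m^2)


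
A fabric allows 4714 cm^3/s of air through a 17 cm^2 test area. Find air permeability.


Formula: Air Permeability = Airflow / Test Area
AP = 4714 cm^3/s / 17 cm^2
AP = 277.3 cm^3/s/cm^2

277.3 cm^3/s/cm^2


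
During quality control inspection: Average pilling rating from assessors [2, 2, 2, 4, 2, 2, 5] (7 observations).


Formula: Mean = sum / count
Sum = 2 + 2 + 2 + 4 + 2 + 2 + 5 = 19
Mean = 19 / 7 = 2.7

2.7


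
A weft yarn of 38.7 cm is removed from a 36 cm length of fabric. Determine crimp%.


Formula: Crimp% = ((L_yarn - L_fabric) / L_fabric) * 100
Step 1: Extension = 38.7 - 36 = 2.7 cm
Step 2: Crimp% = (2.7 / 36) * 100
Step 3: Crimp% = 0.075 * 100 = 7.5%

7.5%


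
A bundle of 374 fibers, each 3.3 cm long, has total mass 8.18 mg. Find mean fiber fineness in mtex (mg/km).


Formula: fineness (mtex) = mass (mg) / total length (km) = (mass_mg / total_length_m) * 1000
Step 1: Convert fiber length: 3.3 cm = 0.033 m
Step 2: Total fiber length = 374 * 0.033 = 12.342 m
Step 3: Linear density = 8.18 mg / 12.342 m = 0.6628 mg/m
Step 4: fineness = 0.6628 * 1000 = 662.8 mtex

662.8 mtex


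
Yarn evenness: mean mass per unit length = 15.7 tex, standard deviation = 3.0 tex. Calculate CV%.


Formula: CV% = (standard deviation / mean) * 100
Step 1: Ratio = 3.0 / 15.7 = 0.191083
Step 2: CV% = 0.191083 * 100 = 19.1083% ≈ 19.1%

19.1%
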